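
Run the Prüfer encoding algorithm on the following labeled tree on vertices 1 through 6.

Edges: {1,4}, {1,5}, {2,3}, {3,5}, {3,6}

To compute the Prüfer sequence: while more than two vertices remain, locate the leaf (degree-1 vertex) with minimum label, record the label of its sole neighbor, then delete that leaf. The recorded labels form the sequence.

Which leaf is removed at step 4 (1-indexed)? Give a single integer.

Answer: 5

Derivation:
Step 1: current leaves = {2,4,6}. Remove leaf 2 (neighbor: 3).
Step 2: current leaves = {4,6}. Remove leaf 4 (neighbor: 1).
Step 3: current leaves = {1,6}. Remove leaf 1 (neighbor: 5).
Step 4: current leaves = {5,6}. Remove leaf 5 (neighbor: 3).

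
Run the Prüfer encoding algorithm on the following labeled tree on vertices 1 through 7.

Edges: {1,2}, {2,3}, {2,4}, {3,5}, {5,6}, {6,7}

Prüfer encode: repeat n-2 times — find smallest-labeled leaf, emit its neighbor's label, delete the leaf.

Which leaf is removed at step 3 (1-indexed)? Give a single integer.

Answer: 2

Derivation:
Step 1: current leaves = {1,4,7}. Remove leaf 1 (neighbor: 2).
Step 2: current leaves = {4,7}. Remove leaf 4 (neighbor: 2).
Step 3: current leaves = {2,7}. Remove leaf 2 (neighbor: 3).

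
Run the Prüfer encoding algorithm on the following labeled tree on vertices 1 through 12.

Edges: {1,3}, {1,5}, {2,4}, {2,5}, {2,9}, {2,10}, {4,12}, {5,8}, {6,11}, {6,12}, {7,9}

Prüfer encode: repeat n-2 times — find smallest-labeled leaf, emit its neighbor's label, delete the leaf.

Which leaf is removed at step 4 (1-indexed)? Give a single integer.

Answer: 8

Derivation:
Step 1: current leaves = {3,7,8,10,11}. Remove leaf 3 (neighbor: 1).
Step 2: current leaves = {1,7,8,10,11}. Remove leaf 1 (neighbor: 5).
Step 3: current leaves = {7,8,10,11}. Remove leaf 7 (neighbor: 9).
Step 4: current leaves = {8,9,10,11}. Remove leaf 8 (neighbor: 5).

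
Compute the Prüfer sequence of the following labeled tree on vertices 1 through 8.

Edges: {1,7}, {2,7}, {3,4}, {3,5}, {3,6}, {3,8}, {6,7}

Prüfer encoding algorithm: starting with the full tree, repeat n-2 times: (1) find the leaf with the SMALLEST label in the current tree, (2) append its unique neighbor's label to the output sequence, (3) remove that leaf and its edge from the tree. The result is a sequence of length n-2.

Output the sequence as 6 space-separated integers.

Step 1: leaves = {1,2,4,5,8}. Remove smallest leaf 1, emit neighbor 7.
Step 2: leaves = {2,4,5,8}. Remove smallest leaf 2, emit neighbor 7.
Step 3: leaves = {4,5,7,8}. Remove smallest leaf 4, emit neighbor 3.
Step 4: leaves = {5,7,8}. Remove smallest leaf 5, emit neighbor 3.
Step 5: leaves = {7,8}. Remove smallest leaf 7, emit neighbor 6.
Step 6: leaves = {6,8}. Remove smallest leaf 6, emit neighbor 3.
Done: 2 vertices remain (3, 8). Sequence = [7 7 3 3 6 3]

Answer: 7 7 3 3 6 3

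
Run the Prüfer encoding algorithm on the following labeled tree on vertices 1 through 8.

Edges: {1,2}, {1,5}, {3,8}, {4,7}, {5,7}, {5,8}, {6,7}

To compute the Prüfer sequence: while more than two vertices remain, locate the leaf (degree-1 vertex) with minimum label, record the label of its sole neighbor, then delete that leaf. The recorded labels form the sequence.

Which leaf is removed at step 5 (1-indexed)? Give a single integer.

Step 1: current leaves = {2,3,4,6}. Remove leaf 2 (neighbor: 1).
Step 2: current leaves = {1,3,4,6}. Remove leaf 1 (neighbor: 5).
Step 3: current leaves = {3,4,6}. Remove leaf 3 (neighbor: 8).
Step 4: current leaves = {4,6,8}. Remove leaf 4 (neighbor: 7).
Step 5: current leaves = {6,8}. Remove leaf 6 (neighbor: 7).

Answer: 6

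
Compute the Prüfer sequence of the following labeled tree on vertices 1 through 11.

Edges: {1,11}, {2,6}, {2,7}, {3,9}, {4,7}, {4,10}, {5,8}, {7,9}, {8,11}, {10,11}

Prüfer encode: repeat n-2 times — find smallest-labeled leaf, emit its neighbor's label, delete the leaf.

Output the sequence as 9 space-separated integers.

Answer: 11 9 8 2 7 11 7 4 10

Derivation:
Step 1: leaves = {1,3,5,6}. Remove smallest leaf 1, emit neighbor 11.
Step 2: leaves = {3,5,6}. Remove smallest leaf 3, emit neighbor 9.
Step 3: leaves = {5,6,9}. Remove smallest leaf 5, emit neighbor 8.
Step 4: leaves = {6,8,9}. Remove smallest leaf 6, emit neighbor 2.
Step 5: leaves = {2,8,9}. Remove smallest leaf 2, emit neighbor 7.
Step 6: leaves = {8,9}. Remove smallest leaf 8, emit neighbor 11.
Step 7: leaves = {9,11}. Remove smallest leaf 9, emit neighbor 7.
Step 8: leaves = {7,11}. Remove smallest leaf 7, emit neighbor 4.
Step 9: leaves = {4,11}. Remove smallest leaf 4, emit neighbor 10.
Done: 2 vertices remain (10, 11). Sequence = [11 9 8 2 7 11 7 4 10]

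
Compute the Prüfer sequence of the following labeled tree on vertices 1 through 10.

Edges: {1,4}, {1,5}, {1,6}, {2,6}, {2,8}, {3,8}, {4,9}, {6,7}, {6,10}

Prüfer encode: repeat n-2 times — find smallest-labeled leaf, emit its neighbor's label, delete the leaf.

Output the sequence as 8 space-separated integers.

Step 1: leaves = {3,5,7,9,10}. Remove smallest leaf 3, emit neighbor 8.
Step 2: leaves = {5,7,8,9,10}. Remove smallest leaf 5, emit neighbor 1.
Step 3: leaves = {7,8,9,10}. Remove smallest leaf 7, emit neighbor 6.
Step 4: leaves = {8,9,10}. Remove smallest leaf 8, emit neighbor 2.
Step 5: leaves = {2,9,10}. Remove smallest leaf 2, emit neighbor 6.
Step 6: leaves = {9,10}. Remove smallest leaf 9, emit neighbor 4.
Step 7: leaves = {4,10}. Remove smallest leaf 4, emit neighbor 1.
Step 8: leaves = {1,10}. Remove smallest leaf 1, emit neighbor 6.
Done: 2 vertices remain (6, 10). Sequence = [8 1 6 2 6 4 1 6]

Answer: 8 1 6 2 6 4 1 6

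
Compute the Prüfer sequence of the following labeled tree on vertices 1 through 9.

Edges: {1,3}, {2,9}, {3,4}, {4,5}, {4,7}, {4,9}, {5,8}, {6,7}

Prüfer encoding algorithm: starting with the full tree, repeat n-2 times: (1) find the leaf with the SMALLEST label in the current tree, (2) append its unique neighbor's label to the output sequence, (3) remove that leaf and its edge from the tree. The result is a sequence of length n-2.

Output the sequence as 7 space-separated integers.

Step 1: leaves = {1,2,6,8}. Remove smallest leaf 1, emit neighbor 3.
Step 2: leaves = {2,3,6,8}. Remove smallest leaf 2, emit neighbor 9.
Step 3: leaves = {3,6,8,9}. Remove smallest leaf 3, emit neighbor 4.
Step 4: leaves = {6,8,9}. Remove smallest leaf 6, emit neighbor 7.
Step 5: leaves = {7,8,9}. Remove smallest leaf 7, emit neighbor 4.
Step 6: leaves = {8,9}. Remove smallest leaf 8, emit neighbor 5.
Step 7: leaves = {5,9}. Remove smallest leaf 5, emit neighbor 4.
Done: 2 vertices remain (4, 9). Sequence = [3 9 4 7 4 5 4]

Answer: 3 9 4 7 4 5 4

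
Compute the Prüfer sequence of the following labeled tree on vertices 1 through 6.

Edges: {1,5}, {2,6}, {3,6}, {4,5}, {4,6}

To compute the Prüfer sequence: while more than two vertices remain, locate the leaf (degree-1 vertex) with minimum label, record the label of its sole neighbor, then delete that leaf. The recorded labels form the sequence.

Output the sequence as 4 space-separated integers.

Answer: 5 6 6 4

Derivation:
Step 1: leaves = {1,2,3}. Remove smallest leaf 1, emit neighbor 5.
Step 2: leaves = {2,3,5}. Remove smallest leaf 2, emit neighbor 6.
Step 3: leaves = {3,5}. Remove smallest leaf 3, emit neighbor 6.
Step 4: leaves = {5,6}. Remove smallest leaf 5, emit neighbor 4.
Done: 2 vertices remain (4, 6). Sequence = [5 6 6 4]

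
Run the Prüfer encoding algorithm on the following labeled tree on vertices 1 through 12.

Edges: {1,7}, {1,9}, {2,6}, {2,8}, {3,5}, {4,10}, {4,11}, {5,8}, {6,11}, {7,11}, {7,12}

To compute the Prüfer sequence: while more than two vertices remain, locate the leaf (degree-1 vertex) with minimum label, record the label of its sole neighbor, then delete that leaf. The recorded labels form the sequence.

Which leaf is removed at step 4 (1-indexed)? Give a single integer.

Answer: 2

Derivation:
Step 1: current leaves = {3,9,10,12}. Remove leaf 3 (neighbor: 5).
Step 2: current leaves = {5,9,10,12}. Remove leaf 5 (neighbor: 8).
Step 3: current leaves = {8,9,10,12}. Remove leaf 8 (neighbor: 2).
Step 4: current leaves = {2,9,10,12}. Remove leaf 2 (neighbor: 6).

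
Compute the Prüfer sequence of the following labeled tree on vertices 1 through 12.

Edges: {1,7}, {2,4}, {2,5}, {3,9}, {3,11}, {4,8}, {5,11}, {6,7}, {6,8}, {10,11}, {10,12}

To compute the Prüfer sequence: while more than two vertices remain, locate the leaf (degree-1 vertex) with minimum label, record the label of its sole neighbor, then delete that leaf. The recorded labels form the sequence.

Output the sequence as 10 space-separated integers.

Answer: 7 6 8 4 2 5 11 3 11 10

Derivation:
Step 1: leaves = {1,9,12}. Remove smallest leaf 1, emit neighbor 7.
Step 2: leaves = {7,9,12}. Remove smallest leaf 7, emit neighbor 6.
Step 3: leaves = {6,9,12}. Remove smallest leaf 6, emit neighbor 8.
Step 4: leaves = {8,9,12}. Remove smallest leaf 8, emit neighbor 4.
Step 5: leaves = {4,9,12}. Remove smallest leaf 4, emit neighbor 2.
Step 6: leaves = {2,9,12}. Remove smallest leaf 2, emit neighbor 5.
Step 7: leaves = {5,9,12}. Remove smallest leaf 5, emit neighbor 11.
Step 8: leaves = {9,12}. Remove smallest leaf 9, emit neighbor 3.
Step 9: leaves = {3,12}. Remove smallest leaf 3, emit neighbor 11.
Step 10: leaves = {11,12}. Remove smallest leaf 11, emit neighbor 10.
Done: 2 vertices remain (10, 12). Sequence = [7 6 8 4 2 5 11 3 11 10]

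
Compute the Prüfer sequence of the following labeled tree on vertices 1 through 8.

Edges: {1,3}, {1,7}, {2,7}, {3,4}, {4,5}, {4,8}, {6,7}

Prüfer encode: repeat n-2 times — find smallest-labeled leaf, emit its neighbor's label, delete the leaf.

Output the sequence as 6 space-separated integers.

Answer: 7 4 7 1 3 4

Derivation:
Step 1: leaves = {2,5,6,8}. Remove smallest leaf 2, emit neighbor 7.
Step 2: leaves = {5,6,8}. Remove smallest leaf 5, emit neighbor 4.
Step 3: leaves = {6,8}. Remove smallest leaf 6, emit neighbor 7.
Step 4: leaves = {7,8}. Remove smallest leaf 7, emit neighbor 1.
Step 5: leaves = {1,8}. Remove smallest leaf 1, emit neighbor 3.
Step 6: leaves = {3,8}. Remove smallest leaf 3, emit neighbor 4.
Done: 2 vertices remain (4, 8). Sequence = [7 4 7 1 3 4]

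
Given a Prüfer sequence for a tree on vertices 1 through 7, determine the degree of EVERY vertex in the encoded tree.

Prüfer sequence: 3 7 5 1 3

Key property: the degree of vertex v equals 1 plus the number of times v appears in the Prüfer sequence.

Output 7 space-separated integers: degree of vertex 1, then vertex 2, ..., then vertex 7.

Answer: 2 1 3 1 2 1 2

Derivation:
p_1 = 3: count[3] becomes 1
p_2 = 7: count[7] becomes 1
p_3 = 5: count[5] becomes 1
p_4 = 1: count[1] becomes 1
p_5 = 3: count[3] becomes 2
Degrees (1 + count): deg[1]=1+1=2, deg[2]=1+0=1, deg[3]=1+2=3, deg[4]=1+0=1, deg[5]=1+1=2, deg[6]=1+0=1, deg[7]=1+1=2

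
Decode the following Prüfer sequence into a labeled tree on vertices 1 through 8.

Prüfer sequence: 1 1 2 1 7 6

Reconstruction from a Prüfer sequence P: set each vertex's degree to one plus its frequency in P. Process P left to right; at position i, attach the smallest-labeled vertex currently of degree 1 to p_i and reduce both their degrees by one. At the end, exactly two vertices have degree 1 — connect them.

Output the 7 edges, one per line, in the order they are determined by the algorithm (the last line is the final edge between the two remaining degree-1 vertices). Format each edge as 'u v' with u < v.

Answer: 1 3
1 4
2 5
1 2
1 7
6 7
6 8

Derivation:
Initial degrees: {1:4, 2:2, 3:1, 4:1, 5:1, 6:2, 7:2, 8:1}
Step 1: smallest deg-1 vertex = 3, p_1 = 1. Add edge {1,3}. Now deg[3]=0, deg[1]=3.
Step 2: smallest deg-1 vertex = 4, p_2 = 1. Add edge {1,4}. Now deg[4]=0, deg[1]=2.
Step 3: smallest deg-1 vertex = 5, p_3 = 2. Add edge {2,5}. Now deg[5]=0, deg[2]=1.
Step 4: smallest deg-1 vertex = 2, p_4 = 1. Add edge {1,2}. Now deg[2]=0, deg[1]=1.
Step 5: smallest deg-1 vertex = 1, p_5 = 7. Add edge {1,7}. Now deg[1]=0, deg[7]=1.
Step 6: smallest deg-1 vertex = 7, p_6 = 6. Add edge {6,7}. Now deg[7]=0, deg[6]=1.
Final: two remaining deg-1 vertices are 6, 8. Add edge {6,8}.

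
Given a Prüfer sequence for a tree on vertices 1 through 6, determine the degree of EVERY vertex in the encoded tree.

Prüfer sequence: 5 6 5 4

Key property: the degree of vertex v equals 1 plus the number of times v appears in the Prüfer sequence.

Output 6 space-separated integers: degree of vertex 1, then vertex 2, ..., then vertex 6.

Answer: 1 1 1 2 3 2

Derivation:
p_1 = 5: count[5] becomes 1
p_2 = 6: count[6] becomes 1
p_3 = 5: count[5] becomes 2
p_4 = 4: count[4] becomes 1
Degrees (1 + count): deg[1]=1+0=1, deg[2]=1+0=1, deg[3]=1+0=1, deg[4]=1+1=2, deg[5]=1+2=3, deg[6]=1+1=2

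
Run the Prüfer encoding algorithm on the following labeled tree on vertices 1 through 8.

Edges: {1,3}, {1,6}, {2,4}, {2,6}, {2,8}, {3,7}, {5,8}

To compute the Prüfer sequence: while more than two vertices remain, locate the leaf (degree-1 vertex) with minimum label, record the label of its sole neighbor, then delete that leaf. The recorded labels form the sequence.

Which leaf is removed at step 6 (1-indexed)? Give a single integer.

Answer: 6

Derivation:
Step 1: current leaves = {4,5,7}. Remove leaf 4 (neighbor: 2).
Step 2: current leaves = {5,7}. Remove leaf 5 (neighbor: 8).
Step 3: current leaves = {7,8}. Remove leaf 7 (neighbor: 3).
Step 4: current leaves = {3,8}. Remove leaf 3 (neighbor: 1).
Step 5: current leaves = {1,8}. Remove leaf 1 (neighbor: 6).
Step 6: current leaves = {6,8}. Remove leaf 6 (neighbor: 2).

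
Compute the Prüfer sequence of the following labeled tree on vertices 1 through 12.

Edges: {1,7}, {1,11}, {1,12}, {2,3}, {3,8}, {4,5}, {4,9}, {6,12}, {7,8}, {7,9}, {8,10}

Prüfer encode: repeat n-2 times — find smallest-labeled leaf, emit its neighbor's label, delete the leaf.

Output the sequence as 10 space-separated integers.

Answer: 3 8 4 9 12 7 8 7 1 1

Derivation:
Step 1: leaves = {2,5,6,10,11}. Remove smallest leaf 2, emit neighbor 3.
Step 2: leaves = {3,5,6,10,11}. Remove smallest leaf 3, emit neighbor 8.
Step 3: leaves = {5,6,10,11}. Remove smallest leaf 5, emit neighbor 4.
Step 4: leaves = {4,6,10,11}. Remove smallest leaf 4, emit neighbor 9.
Step 5: leaves = {6,9,10,11}. Remove smallest leaf 6, emit neighbor 12.
Step 6: leaves = {9,10,11,12}. Remove smallest leaf 9, emit neighbor 7.
Step 7: leaves = {10,11,12}. Remove smallest leaf 10, emit neighbor 8.
Step 8: leaves = {8,11,12}. Remove smallest leaf 8, emit neighbor 7.
Step 9: leaves = {7,11,12}. Remove smallest leaf 7, emit neighbor 1.
Step 10: leaves = {11,12}. Remove smallest leaf 11, emit neighbor 1.
Done: 2 vertices remain (1, 12). Sequence = [3 8 4 9 12 7 8 7 1 1]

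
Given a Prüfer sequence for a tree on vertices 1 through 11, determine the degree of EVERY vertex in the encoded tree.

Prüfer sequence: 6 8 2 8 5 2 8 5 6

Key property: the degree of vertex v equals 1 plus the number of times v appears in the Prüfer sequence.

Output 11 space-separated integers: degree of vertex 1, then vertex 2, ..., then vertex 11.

p_1 = 6: count[6] becomes 1
p_2 = 8: count[8] becomes 1
p_3 = 2: count[2] becomes 1
p_4 = 8: count[8] becomes 2
p_5 = 5: count[5] becomes 1
p_6 = 2: count[2] becomes 2
p_7 = 8: count[8] becomes 3
p_8 = 5: count[5] becomes 2
p_9 = 6: count[6] becomes 2
Degrees (1 + count): deg[1]=1+0=1, deg[2]=1+2=3, deg[3]=1+0=1, deg[4]=1+0=1, deg[5]=1+2=3, deg[6]=1+2=3, deg[7]=1+0=1, deg[8]=1+3=4, deg[9]=1+0=1, deg[10]=1+0=1, deg[11]=1+0=1

Answer: 1 3 1 1 3 3 1 4 1 1 1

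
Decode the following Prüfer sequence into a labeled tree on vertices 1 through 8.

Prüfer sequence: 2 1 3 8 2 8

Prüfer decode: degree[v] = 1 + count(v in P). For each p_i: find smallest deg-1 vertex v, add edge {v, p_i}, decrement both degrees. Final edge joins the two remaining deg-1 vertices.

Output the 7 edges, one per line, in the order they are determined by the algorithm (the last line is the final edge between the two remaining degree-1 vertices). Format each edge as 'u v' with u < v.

Initial degrees: {1:2, 2:3, 3:2, 4:1, 5:1, 6:1, 7:1, 8:3}
Step 1: smallest deg-1 vertex = 4, p_1 = 2. Add edge {2,4}. Now deg[4]=0, deg[2]=2.
Step 2: smallest deg-1 vertex = 5, p_2 = 1. Add edge {1,5}. Now deg[5]=0, deg[1]=1.
Step 3: smallest deg-1 vertex = 1, p_3 = 3. Add edge {1,3}. Now deg[1]=0, deg[3]=1.
Step 4: smallest deg-1 vertex = 3, p_4 = 8. Add edge {3,8}. Now deg[3]=0, deg[8]=2.
Step 5: smallest deg-1 vertex = 6, p_5 = 2. Add edge {2,6}. Now deg[6]=0, deg[2]=1.
Step 6: smallest deg-1 vertex = 2, p_6 = 8. Add edge {2,8}. Now deg[2]=0, deg[8]=1.
Final: two remaining deg-1 vertices are 7, 8. Add edge {7,8}.

Answer: 2 4
1 5
1 3
3 8
2 6
2 8
7 8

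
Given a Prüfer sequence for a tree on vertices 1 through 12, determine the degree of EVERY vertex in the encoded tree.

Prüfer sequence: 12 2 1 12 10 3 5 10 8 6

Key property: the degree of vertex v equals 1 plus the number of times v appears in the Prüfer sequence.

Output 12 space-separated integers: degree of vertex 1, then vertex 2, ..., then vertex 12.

Answer: 2 2 2 1 2 2 1 2 1 3 1 3

Derivation:
p_1 = 12: count[12] becomes 1
p_2 = 2: count[2] becomes 1
p_3 = 1: count[1] becomes 1
p_4 = 12: count[12] becomes 2
p_5 = 10: count[10] becomes 1
p_6 = 3: count[3] becomes 1
p_7 = 5: count[5] becomes 1
p_8 = 10: count[10] becomes 2
p_9 = 8: count[8] becomes 1
p_10 = 6: count[6] becomes 1
Degrees (1 + count): deg[1]=1+1=2, deg[2]=1+1=2, deg[3]=1+1=2, deg[4]=1+0=1, deg[5]=1+1=2, deg[6]=1+1=2, deg[7]=1+0=1, deg[8]=1+1=2, deg[9]=1+0=1, deg[10]=1+2=3, deg[11]=1+0=1, deg[12]=1+2=3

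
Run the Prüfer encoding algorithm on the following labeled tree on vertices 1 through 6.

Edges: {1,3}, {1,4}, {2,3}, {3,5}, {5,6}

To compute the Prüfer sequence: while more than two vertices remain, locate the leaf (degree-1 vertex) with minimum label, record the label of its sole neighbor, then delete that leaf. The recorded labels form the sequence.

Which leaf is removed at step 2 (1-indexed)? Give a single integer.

Step 1: current leaves = {2,4,6}. Remove leaf 2 (neighbor: 3).
Step 2: current leaves = {4,6}. Remove leaf 4 (neighbor: 1).

Answer: 4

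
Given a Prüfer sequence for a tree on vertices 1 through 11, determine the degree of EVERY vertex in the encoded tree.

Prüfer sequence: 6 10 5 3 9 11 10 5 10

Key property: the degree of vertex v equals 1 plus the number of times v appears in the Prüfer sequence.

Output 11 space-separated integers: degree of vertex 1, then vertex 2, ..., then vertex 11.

p_1 = 6: count[6] becomes 1
p_2 = 10: count[10] becomes 1
p_3 = 5: count[5] becomes 1
p_4 = 3: count[3] becomes 1
p_5 = 9: count[9] becomes 1
p_6 = 11: count[11] becomes 1
p_7 = 10: count[10] becomes 2
p_8 = 5: count[5] becomes 2
p_9 = 10: count[10] becomes 3
Degrees (1 + count): deg[1]=1+0=1, deg[2]=1+0=1, deg[3]=1+1=2, deg[4]=1+0=1, deg[5]=1+2=3, deg[6]=1+1=2, deg[7]=1+0=1, deg[8]=1+0=1, deg[9]=1+1=2, deg[10]=1+3=4, deg[11]=1+1=2

Answer: 1 1 2 1 3 2 1 1 2 4 2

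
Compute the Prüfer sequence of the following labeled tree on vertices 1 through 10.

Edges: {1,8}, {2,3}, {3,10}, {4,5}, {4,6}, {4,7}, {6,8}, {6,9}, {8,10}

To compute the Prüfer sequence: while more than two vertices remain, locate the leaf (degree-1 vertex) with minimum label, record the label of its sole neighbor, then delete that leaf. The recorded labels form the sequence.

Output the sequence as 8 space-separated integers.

Step 1: leaves = {1,2,5,7,9}. Remove smallest leaf 1, emit neighbor 8.
Step 2: leaves = {2,5,7,9}. Remove smallest leaf 2, emit neighbor 3.
Step 3: leaves = {3,5,7,9}. Remove smallest leaf 3, emit neighbor 10.
Step 4: leaves = {5,7,9,10}. Remove smallest leaf 5, emit neighbor 4.
Step 5: leaves = {7,9,10}. Remove smallest leaf 7, emit neighbor 4.
Step 6: leaves = {4,9,10}. Remove smallest leaf 4, emit neighbor 6.
Step 7: leaves = {9,10}. Remove smallest leaf 9, emit neighbor 6.
Step 8: leaves = {6,10}. Remove smallest leaf 6, emit neighbor 8.
Done: 2 vertices remain (8, 10). Sequence = [8 3 10 4 4 6 6 8]

Answer: 8 3 10 4 4 6 6 8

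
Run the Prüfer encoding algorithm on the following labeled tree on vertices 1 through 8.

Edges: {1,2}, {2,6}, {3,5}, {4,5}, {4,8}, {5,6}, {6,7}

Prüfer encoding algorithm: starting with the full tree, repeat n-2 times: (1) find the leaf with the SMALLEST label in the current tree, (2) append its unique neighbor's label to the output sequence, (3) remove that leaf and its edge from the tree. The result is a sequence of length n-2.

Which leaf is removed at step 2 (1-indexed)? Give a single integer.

Answer: 2

Derivation:
Step 1: current leaves = {1,3,7,8}. Remove leaf 1 (neighbor: 2).
Step 2: current leaves = {2,3,7,8}. Remove leaf 2 (neighbor: 6).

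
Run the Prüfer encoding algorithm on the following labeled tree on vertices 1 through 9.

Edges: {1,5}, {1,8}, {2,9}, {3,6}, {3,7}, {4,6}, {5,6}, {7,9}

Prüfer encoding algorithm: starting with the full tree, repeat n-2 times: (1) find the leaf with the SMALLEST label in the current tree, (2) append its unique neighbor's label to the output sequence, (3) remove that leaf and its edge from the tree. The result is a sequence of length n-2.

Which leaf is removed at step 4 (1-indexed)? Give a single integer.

Answer: 1

Derivation:
Step 1: current leaves = {2,4,8}. Remove leaf 2 (neighbor: 9).
Step 2: current leaves = {4,8,9}. Remove leaf 4 (neighbor: 6).
Step 3: current leaves = {8,9}. Remove leaf 8 (neighbor: 1).
Step 4: current leaves = {1,9}. Remove leaf 1 (neighbor: 5).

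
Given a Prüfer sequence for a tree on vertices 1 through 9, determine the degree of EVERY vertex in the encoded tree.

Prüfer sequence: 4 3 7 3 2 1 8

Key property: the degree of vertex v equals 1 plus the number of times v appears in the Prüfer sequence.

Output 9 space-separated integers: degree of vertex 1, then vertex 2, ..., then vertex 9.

p_1 = 4: count[4] becomes 1
p_2 = 3: count[3] becomes 1
p_3 = 7: count[7] becomes 1
p_4 = 3: count[3] becomes 2
p_5 = 2: count[2] becomes 1
p_6 = 1: count[1] becomes 1
p_7 = 8: count[8] becomes 1
Degrees (1 + count): deg[1]=1+1=2, deg[2]=1+1=2, deg[3]=1+2=3, deg[4]=1+1=2, deg[5]=1+0=1, deg[6]=1+0=1, deg[7]=1+1=2, deg[8]=1+1=2, deg[9]=1+0=1

Answer: 2 2 3 2 1 1 2 2 1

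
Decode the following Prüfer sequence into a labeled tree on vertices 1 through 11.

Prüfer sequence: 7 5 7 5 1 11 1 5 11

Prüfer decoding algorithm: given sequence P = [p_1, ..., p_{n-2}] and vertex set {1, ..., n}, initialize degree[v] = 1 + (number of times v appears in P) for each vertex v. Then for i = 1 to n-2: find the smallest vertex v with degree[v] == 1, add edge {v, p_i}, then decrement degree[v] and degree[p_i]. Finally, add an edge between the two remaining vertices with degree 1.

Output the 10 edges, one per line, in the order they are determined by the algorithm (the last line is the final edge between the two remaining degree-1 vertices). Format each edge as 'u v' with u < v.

Initial degrees: {1:3, 2:1, 3:1, 4:1, 5:4, 6:1, 7:3, 8:1, 9:1, 10:1, 11:3}
Step 1: smallest deg-1 vertex = 2, p_1 = 7. Add edge {2,7}. Now deg[2]=0, deg[7]=2.
Step 2: smallest deg-1 vertex = 3, p_2 = 5. Add edge {3,5}. Now deg[3]=0, deg[5]=3.
Step 3: smallest deg-1 vertex = 4, p_3 = 7. Add edge {4,7}. Now deg[4]=0, deg[7]=1.
Step 4: smallest deg-1 vertex = 6, p_4 = 5. Add edge {5,6}. Now deg[6]=0, deg[5]=2.
Step 5: smallest deg-1 vertex = 7, p_5 = 1. Add edge {1,7}. Now deg[7]=0, deg[1]=2.
Step 6: smallest deg-1 vertex = 8, p_6 = 11. Add edge {8,11}. Now deg[8]=0, deg[11]=2.
Step 7: smallest deg-1 vertex = 9, p_7 = 1. Add edge {1,9}. Now deg[9]=0, deg[1]=1.
Step 8: smallest deg-1 vertex = 1, p_8 = 5. Add edge {1,5}. Now deg[1]=0, deg[5]=1.
Step 9: smallest deg-1 vertex = 5, p_9 = 11. Add edge {5,11}. Now deg[5]=0, deg[11]=1.
Final: two remaining deg-1 vertices are 10, 11. Add edge {10,11}.

Answer: 2 7
3 5
4 7
5 6
1 7
8 11
1 9
1 5
5 11
10 11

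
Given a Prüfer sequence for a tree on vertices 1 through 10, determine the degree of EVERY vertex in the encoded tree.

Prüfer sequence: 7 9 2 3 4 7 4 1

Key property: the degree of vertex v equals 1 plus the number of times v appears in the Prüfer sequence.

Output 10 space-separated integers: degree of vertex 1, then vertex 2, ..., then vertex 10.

p_1 = 7: count[7] becomes 1
p_2 = 9: count[9] becomes 1
p_3 = 2: count[2] becomes 1
p_4 = 3: count[3] becomes 1
p_5 = 4: count[4] becomes 1
p_6 = 7: count[7] becomes 2
p_7 = 4: count[4] becomes 2
p_8 = 1: count[1] becomes 1
Degrees (1 + count): deg[1]=1+1=2, deg[2]=1+1=2, deg[3]=1+1=2, deg[4]=1+2=3, deg[5]=1+0=1, deg[6]=1+0=1, deg[7]=1+2=3, deg[8]=1+0=1, deg[9]=1+1=2, deg[10]=1+0=1

Answer: 2 2 2 3 1 1 3 1 2 1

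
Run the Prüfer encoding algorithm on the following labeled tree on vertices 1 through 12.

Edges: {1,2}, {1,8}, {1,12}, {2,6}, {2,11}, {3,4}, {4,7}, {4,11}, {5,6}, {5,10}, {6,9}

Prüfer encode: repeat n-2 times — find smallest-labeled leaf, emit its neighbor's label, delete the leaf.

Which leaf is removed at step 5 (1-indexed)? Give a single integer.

Step 1: current leaves = {3,7,8,9,10,12}. Remove leaf 3 (neighbor: 4).
Step 2: current leaves = {7,8,9,10,12}. Remove leaf 7 (neighbor: 4).
Step 3: current leaves = {4,8,9,10,12}. Remove leaf 4 (neighbor: 11).
Step 4: current leaves = {8,9,10,11,12}. Remove leaf 8 (neighbor: 1).
Step 5: current leaves = {9,10,11,12}. Remove leaf 9 (neighbor: 6).

Answer: 9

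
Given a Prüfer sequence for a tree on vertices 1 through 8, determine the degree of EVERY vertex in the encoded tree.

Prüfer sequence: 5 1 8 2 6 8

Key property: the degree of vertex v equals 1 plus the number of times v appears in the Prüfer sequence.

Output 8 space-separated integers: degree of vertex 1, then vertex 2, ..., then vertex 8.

p_1 = 5: count[5] becomes 1
p_2 = 1: count[1] becomes 1
p_3 = 8: count[8] becomes 1
p_4 = 2: count[2] becomes 1
p_5 = 6: count[6] becomes 1
p_6 = 8: count[8] becomes 2
Degrees (1 + count): deg[1]=1+1=2, deg[2]=1+1=2, deg[3]=1+0=1, deg[4]=1+0=1, deg[5]=1+1=2, deg[6]=1+1=2, deg[7]=1+0=1, deg[8]=1+2=3

Answer: 2 2 1 1 2 2 1 3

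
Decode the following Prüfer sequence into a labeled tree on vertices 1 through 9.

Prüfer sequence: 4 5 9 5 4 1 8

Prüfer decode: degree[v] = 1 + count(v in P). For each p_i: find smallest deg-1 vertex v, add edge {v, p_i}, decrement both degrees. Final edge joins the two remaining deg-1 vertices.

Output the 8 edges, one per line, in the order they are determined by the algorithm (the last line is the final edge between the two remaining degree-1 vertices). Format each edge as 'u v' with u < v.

Initial degrees: {1:2, 2:1, 3:1, 4:3, 5:3, 6:1, 7:1, 8:2, 9:2}
Step 1: smallest deg-1 vertex = 2, p_1 = 4. Add edge {2,4}. Now deg[2]=0, deg[4]=2.
Step 2: smallest deg-1 vertex = 3, p_2 = 5. Add edge {3,5}. Now deg[3]=0, deg[5]=2.
Step 3: smallest deg-1 vertex = 6, p_3 = 9. Add edge {6,9}. Now deg[6]=0, deg[9]=1.
Step 4: smallest deg-1 vertex = 7, p_4 = 5. Add edge {5,7}. Now deg[7]=0, deg[5]=1.
Step 5: smallest deg-1 vertex = 5, p_5 = 4. Add edge {4,5}. Now deg[5]=0, deg[4]=1.
Step 6: smallest deg-1 vertex = 4, p_6 = 1. Add edge {1,4}. Now deg[4]=0, deg[1]=1.
Step 7: smallest deg-1 vertex = 1, p_7 = 8. Add edge {1,8}. Now deg[1]=0, deg[8]=1.
Final: two remaining deg-1 vertices are 8, 9. Add edge {8,9}.

Answer: 2 4
3 5
6 9
5 7
4 5
1 4
1 8
8 9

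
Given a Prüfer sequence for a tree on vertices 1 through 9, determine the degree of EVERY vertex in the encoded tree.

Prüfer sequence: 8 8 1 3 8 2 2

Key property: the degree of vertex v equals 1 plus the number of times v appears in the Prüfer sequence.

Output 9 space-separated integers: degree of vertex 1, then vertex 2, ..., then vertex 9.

Answer: 2 3 2 1 1 1 1 4 1

Derivation:
p_1 = 8: count[8] becomes 1
p_2 = 8: count[8] becomes 2
p_3 = 1: count[1] becomes 1
p_4 = 3: count[3] becomes 1
p_5 = 8: count[8] becomes 3
p_6 = 2: count[2] becomes 1
p_7 = 2: count[2] becomes 2
Degrees (1 + count): deg[1]=1+1=2, deg[2]=1+2=3, deg[3]=1+1=2, deg[4]=1+0=1, deg[5]=1+0=1, deg[6]=1+0=1, deg[7]=1+0=1, deg[8]=1+3=4, deg[9]=1+0=1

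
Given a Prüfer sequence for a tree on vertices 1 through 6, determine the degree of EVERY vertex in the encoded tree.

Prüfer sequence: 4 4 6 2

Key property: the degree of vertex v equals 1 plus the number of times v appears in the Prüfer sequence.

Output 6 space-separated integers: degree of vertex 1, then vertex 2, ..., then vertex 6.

p_1 = 4: count[4] becomes 1
p_2 = 4: count[4] becomes 2
p_3 = 6: count[6] becomes 1
p_4 = 2: count[2] becomes 1
Degrees (1 + count): deg[1]=1+0=1, deg[2]=1+1=2, deg[3]=1+0=1, deg[4]=1+2=3, deg[5]=1+0=1, deg[6]=1+1=2

Answer: 1 2 1 3 1 2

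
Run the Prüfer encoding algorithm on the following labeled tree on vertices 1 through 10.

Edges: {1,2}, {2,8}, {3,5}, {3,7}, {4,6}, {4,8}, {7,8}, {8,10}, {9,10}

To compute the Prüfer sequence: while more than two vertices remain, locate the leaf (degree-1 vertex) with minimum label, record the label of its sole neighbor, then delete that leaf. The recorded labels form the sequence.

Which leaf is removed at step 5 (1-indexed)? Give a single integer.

Step 1: current leaves = {1,5,6,9}. Remove leaf 1 (neighbor: 2).
Step 2: current leaves = {2,5,6,9}. Remove leaf 2 (neighbor: 8).
Step 3: current leaves = {5,6,9}. Remove leaf 5 (neighbor: 3).
Step 4: current leaves = {3,6,9}. Remove leaf 3 (neighbor: 7).
Step 5: current leaves = {6,7,9}. Remove leaf 6 (neighbor: 4).

Answer: 6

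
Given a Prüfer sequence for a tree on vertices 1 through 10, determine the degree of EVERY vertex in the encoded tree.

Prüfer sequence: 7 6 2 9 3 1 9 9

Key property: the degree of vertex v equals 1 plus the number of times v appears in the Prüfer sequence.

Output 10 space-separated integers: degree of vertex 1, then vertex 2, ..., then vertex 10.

Answer: 2 2 2 1 1 2 2 1 4 1

Derivation:
p_1 = 7: count[7] becomes 1
p_2 = 6: count[6] becomes 1
p_3 = 2: count[2] becomes 1
p_4 = 9: count[9] becomes 1
p_5 = 3: count[3] becomes 1
p_6 = 1: count[1] becomes 1
p_7 = 9: count[9] becomes 2
p_8 = 9: count[9] becomes 3
Degrees (1 + count): deg[1]=1+1=2, deg[2]=1+1=2, deg[3]=1+1=2, deg[4]=1+0=1, deg[5]=1+0=1, deg[6]=1+1=2, deg[7]=1+1=2, deg[8]=1+0=1, deg[9]=1+3=4, deg[10]=1+0=1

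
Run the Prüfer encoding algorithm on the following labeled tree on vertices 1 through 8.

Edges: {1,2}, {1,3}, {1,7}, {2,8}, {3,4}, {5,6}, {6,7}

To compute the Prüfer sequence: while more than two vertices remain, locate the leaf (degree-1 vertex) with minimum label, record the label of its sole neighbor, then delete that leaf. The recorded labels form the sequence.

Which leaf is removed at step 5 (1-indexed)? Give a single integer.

Answer: 7

Derivation:
Step 1: current leaves = {4,5,8}. Remove leaf 4 (neighbor: 3).
Step 2: current leaves = {3,5,8}. Remove leaf 3 (neighbor: 1).
Step 3: current leaves = {5,8}. Remove leaf 5 (neighbor: 6).
Step 4: current leaves = {6,8}. Remove leaf 6 (neighbor: 7).
Step 5: current leaves = {7,8}. Remove leaf 7 (neighbor: 1).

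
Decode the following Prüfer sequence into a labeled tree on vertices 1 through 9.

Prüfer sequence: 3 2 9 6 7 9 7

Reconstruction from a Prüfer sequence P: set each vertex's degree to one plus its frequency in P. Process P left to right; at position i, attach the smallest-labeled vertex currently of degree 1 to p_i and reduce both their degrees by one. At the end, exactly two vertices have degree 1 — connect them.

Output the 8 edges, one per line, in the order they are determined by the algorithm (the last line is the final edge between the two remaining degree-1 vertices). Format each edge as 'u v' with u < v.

Answer: 1 3
2 3
2 9
4 6
5 7
6 9
7 8
7 9

Derivation:
Initial degrees: {1:1, 2:2, 3:2, 4:1, 5:1, 6:2, 7:3, 8:1, 9:3}
Step 1: smallest deg-1 vertex = 1, p_1 = 3. Add edge {1,3}. Now deg[1]=0, deg[3]=1.
Step 2: smallest deg-1 vertex = 3, p_2 = 2. Add edge {2,3}. Now deg[3]=0, deg[2]=1.
Step 3: smallest deg-1 vertex = 2, p_3 = 9. Add edge {2,9}. Now deg[2]=0, deg[9]=2.
Step 4: smallest deg-1 vertex = 4, p_4 = 6. Add edge {4,6}. Now deg[4]=0, deg[6]=1.
Step 5: smallest deg-1 vertex = 5, p_5 = 7. Add edge {5,7}. Now deg[5]=0, deg[7]=2.
Step 6: smallest deg-1 vertex = 6, p_6 = 9. Add edge {6,9}. Now deg[6]=0, deg[9]=1.
Step 7: smallest deg-1 vertex = 8, p_7 = 7. Add edge {7,8}. Now deg[8]=0, deg[7]=1.
Final: two remaining deg-1 vertices are 7, 9. Add edge {7,9}.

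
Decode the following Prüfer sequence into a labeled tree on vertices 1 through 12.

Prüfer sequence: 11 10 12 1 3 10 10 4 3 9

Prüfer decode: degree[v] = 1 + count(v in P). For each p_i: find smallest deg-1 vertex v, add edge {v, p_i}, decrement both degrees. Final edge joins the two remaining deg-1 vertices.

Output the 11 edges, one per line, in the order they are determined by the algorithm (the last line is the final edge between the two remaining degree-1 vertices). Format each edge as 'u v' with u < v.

Initial degrees: {1:2, 2:1, 3:3, 4:2, 5:1, 6:1, 7:1, 8:1, 9:2, 10:4, 11:2, 12:2}
Step 1: smallest deg-1 vertex = 2, p_1 = 11. Add edge {2,11}. Now deg[2]=0, deg[11]=1.
Step 2: smallest deg-1 vertex = 5, p_2 = 10. Add edge {5,10}. Now deg[5]=0, deg[10]=3.
Step 3: smallest deg-1 vertex = 6, p_3 = 12. Add edge {6,12}. Now deg[6]=0, deg[12]=1.
Step 4: smallest deg-1 vertex = 7, p_4 = 1. Add edge {1,7}. Now deg[7]=0, deg[1]=1.
Step 5: smallest deg-1 vertex = 1, p_5 = 3. Add edge {1,3}. Now deg[1]=0, deg[3]=2.
Step 6: smallest deg-1 vertex = 8, p_6 = 10. Add edge {8,10}. Now deg[8]=0, deg[10]=2.
Step 7: smallest deg-1 vertex = 11, p_7 = 10. Add edge {10,11}. Now deg[11]=0, deg[10]=1.
Step 8: smallest deg-1 vertex = 10, p_8 = 4. Add edge {4,10}. Now deg[10]=0, deg[4]=1.
Step 9: smallest deg-1 vertex = 4, p_9 = 3. Add edge {3,4}. Now deg[4]=0, deg[3]=1.
Step 10: smallest deg-1 vertex = 3, p_10 = 9. Add edge {3,9}. Now deg[3]=0, deg[9]=1.
Final: two remaining deg-1 vertices are 9, 12. Add edge {9,12}.

Answer: 2 11
5 10
6 12
1 7
1 3
8 10
10 11
4 10
3 4
3 9
9 12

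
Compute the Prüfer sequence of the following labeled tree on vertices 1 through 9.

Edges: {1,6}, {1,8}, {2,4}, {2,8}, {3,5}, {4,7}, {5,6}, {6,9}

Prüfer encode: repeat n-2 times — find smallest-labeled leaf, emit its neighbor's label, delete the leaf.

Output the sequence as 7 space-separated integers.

Answer: 5 6 4 2 8 1 6

Derivation:
Step 1: leaves = {3,7,9}. Remove smallest leaf 3, emit neighbor 5.
Step 2: leaves = {5,7,9}. Remove smallest leaf 5, emit neighbor 6.
Step 3: leaves = {7,9}. Remove smallest leaf 7, emit neighbor 4.
Step 4: leaves = {4,9}. Remove smallest leaf 4, emit neighbor 2.
Step 5: leaves = {2,9}. Remove smallest leaf 2, emit neighbor 8.
Step 6: leaves = {8,9}. Remove smallest leaf 8, emit neighbor 1.
Step 7: leaves = {1,9}. Remove smallest leaf 1, emit neighbor 6.
Done: 2 vertices remain (6, 9). Sequence = [5 6 4 2 8 1 6]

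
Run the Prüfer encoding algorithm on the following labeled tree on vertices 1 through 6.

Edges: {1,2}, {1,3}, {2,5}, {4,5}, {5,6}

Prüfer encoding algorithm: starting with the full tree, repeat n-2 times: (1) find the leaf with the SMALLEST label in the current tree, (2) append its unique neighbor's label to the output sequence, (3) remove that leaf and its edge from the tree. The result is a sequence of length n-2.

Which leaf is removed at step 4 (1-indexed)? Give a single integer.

Step 1: current leaves = {3,4,6}. Remove leaf 3 (neighbor: 1).
Step 2: current leaves = {1,4,6}. Remove leaf 1 (neighbor: 2).
Step 3: current leaves = {2,4,6}. Remove leaf 2 (neighbor: 5).
Step 4: current leaves = {4,6}. Remove leaf 4 (neighbor: 5).

Answer: 4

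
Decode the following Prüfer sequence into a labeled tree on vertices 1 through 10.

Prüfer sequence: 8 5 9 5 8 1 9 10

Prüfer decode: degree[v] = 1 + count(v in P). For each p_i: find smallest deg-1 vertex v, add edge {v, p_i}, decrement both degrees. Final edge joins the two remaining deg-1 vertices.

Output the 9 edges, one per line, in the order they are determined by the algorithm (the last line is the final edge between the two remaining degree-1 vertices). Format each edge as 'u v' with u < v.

Initial degrees: {1:2, 2:1, 3:1, 4:1, 5:3, 6:1, 7:1, 8:3, 9:3, 10:2}
Step 1: smallest deg-1 vertex = 2, p_1 = 8. Add edge {2,8}. Now deg[2]=0, deg[8]=2.
Step 2: smallest deg-1 vertex = 3, p_2 = 5. Add edge {3,5}. Now deg[3]=0, deg[5]=2.
Step 3: smallest deg-1 vertex = 4, p_3 = 9. Add edge {4,9}. Now deg[4]=0, deg[9]=2.
Step 4: smallest deg-1 vertex = 6, p_4 = 5. Add edge {5,6}. Now deg[6]=0, deg[5]=1.
Step 5: smallest deg-1 vertex = 5, p_5 = 8. Add edge {5,8}. Now deg[5]=0, deg[8]=1.
Step 6: smallest deg-1 vertex = 7, p_6 = 1. Add edge {1,7}. Now deg[7]=0, deg[1]=1.
Step 7: smallest deg-1 vertex = 1, p_7 = 9. Add edge {1,9}. Now deg[1]=0, deg[9]=1.
Step 8: smallest deg-1 vertex = 8, p_8 = 10. Add edge {8,10}. Now deg[8]=0, deg[10]=1.
Final: two remaining deg-1 vertices are 9, 10. Add edge {9,10}.

Answer: 2 8
3 5
4 9
5 6
5 8
1 7
1 9
8 10
9 10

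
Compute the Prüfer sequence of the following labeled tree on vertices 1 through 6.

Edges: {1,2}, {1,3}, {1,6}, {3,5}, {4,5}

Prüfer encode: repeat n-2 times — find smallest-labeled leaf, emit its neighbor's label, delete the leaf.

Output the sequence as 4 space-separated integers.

Step 1: leaves = {2,4,6}. Remove smallest leaf 2, emit neighbor 1.
Step 2: leaves = {4,6}. Remove smallest leaf 4, emit neighbor 5.
Step 3: leaves = {5,6}. Remove smallest leaf 5, emit neighbor 3.
Step 4: leaves = {3,6}. Remove smallest leaf 3, emit neighbor 1.
Done: 2 vertices remain (1, 6). Sequence = [1 5 3 1]

Answer: 1 5 3 1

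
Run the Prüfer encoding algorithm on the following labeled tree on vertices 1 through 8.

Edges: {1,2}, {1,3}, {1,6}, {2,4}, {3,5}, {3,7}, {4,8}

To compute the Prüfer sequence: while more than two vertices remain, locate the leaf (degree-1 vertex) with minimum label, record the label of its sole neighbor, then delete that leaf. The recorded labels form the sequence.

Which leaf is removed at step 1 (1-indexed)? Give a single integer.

Answer: 5

Derivation:
Step 1: current leaves = {5,6,7,8}. Remove leaf 5 (neighbor: 3).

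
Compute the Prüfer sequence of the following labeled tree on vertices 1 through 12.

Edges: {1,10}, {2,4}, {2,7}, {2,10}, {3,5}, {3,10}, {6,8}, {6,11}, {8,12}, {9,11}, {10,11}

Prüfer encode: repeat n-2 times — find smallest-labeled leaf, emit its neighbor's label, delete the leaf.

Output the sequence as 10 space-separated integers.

Step 1: leaves = {1,4,5,7,9,12}. Remove smallest leaf 1, emit neighbor 10.
Step 2: leaves = {4,5,7,9,12}. Remove smallest leaf 4, emit neighbor 2.
Step 3: leaves = {5,7,9,12}. Remove smallest leaf 5, emit neighbor 3.
Step 4: leaves = {3,7,9,12}. Remove smallest leaf 3, emit neighbor 10.
Step 5: leaves = {7,9,12}. Remove smallest leaf 7, emit neighbor 2.
Step 6: leaves = {2,9,12}. Remove smallest leaf 2, emit neighbor 10.
Step 7: leaves = {9,10,12}. Remove smallest leaf 9, emit neighbor 11.
Step 8: leaves = {10,12}. Remove smallest leaf 10, emit neighbor 11.
Step 9: leaves = {11,12}. Remove smallest leaf 11, emit neighbor 6.
Step 10: leaves = {6,12}. Remove smallest leaf 6, emit neighbor 8.
Done: 2 vertices remain (8, 12). Sequence = [10 2 3 10 2 10 11 11 6 8]

Answer: 10 2 3 10 2 10 11 11 6 8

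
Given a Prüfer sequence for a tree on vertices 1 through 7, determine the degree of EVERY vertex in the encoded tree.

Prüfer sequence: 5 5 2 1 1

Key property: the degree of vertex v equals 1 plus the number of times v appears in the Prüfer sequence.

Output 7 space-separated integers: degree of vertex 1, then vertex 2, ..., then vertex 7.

Answer: 3 2 1 1 3 1 1

Derivation:
p_1 = 5: count[5] becomes 1
p_2 = 5: count[5] becomes 2
p_3 = 2: count[2] becomes 1
p_4 = 1: count[1] becomes 1
p_5 = 1: count[1] becomes 2
Degrees (1 + count): deg[1]=1+2=3, deg[2]=1+1=2, deg[3]=1+0=1, deg[4]=1+0=1, deg[5]=1+2=3, deg[6]=1+0=1, deg[7]=1+0=1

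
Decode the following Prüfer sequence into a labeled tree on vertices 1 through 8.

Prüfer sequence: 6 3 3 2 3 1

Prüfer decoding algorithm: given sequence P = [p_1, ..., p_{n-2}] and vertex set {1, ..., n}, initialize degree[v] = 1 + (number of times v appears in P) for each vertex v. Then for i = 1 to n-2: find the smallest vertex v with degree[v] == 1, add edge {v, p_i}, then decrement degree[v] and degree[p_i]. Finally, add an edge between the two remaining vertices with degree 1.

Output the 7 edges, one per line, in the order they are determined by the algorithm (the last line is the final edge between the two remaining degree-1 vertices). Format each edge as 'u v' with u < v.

Answer: 4 6
3 5
3 6
2 7
2 3
1 3
1 8

Derivation:
Initial degrees: {1:2, 2:2, 3:4, 4:1, 5:1, 6:2, 7:1, 8:1}
Step 1: smallest deg-1 vertex = 4, p_1 = 6. Add edge {4,6}. Now deg[4]=0, deg[6]=1.
Step 2: smallest deg-1 vertex = 5, p_2 = 3. Add edge {3,5}. Now deg[5]=0, deg[3]=3.
Step 3: smallest deg-1 vertex = 6, p_3 = 3. Add edge {3,6}. Now deg[6]=0, deg[3]=2.
Step 4: smallest deg-1 vertex = 7, p_4 = 2. Add edge {2,7}. Now deg[7]=0, deg[2]=1.
Step 5: smallest deg-1 vertex = 2, p_5 = 3. Add edge {2,3}. Now deg[2]=0, deg[3]=1.
Step 6: smallest deg-1 vertex = 3, p_6 = 1. Add edge {1,3}. Now deg[3]=0, deg[1]=1.
Final: two remaining deg-1 vertices are 1, 8. Add edge {1,8}.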